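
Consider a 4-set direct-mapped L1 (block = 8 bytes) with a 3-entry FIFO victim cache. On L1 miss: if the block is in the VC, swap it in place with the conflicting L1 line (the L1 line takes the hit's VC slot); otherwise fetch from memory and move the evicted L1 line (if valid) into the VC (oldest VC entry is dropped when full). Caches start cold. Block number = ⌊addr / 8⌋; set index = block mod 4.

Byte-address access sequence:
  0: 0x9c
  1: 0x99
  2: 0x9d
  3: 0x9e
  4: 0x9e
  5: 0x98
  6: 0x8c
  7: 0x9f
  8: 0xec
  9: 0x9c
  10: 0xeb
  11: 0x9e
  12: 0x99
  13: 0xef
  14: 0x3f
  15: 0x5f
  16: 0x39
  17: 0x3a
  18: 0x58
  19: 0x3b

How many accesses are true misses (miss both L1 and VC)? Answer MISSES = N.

#0 0x9c→b19/s3 MISS; vc=[]
#1 0x99→b19/s3 L1-HIT; vc=[]
#2 0x9d→b19/s3 L1-HIT; vc=[]
#3 0x9e→b19/s3 L1-HIT; vc=[]
#4 0x9e→b19/s3 L1-HIT; vc=[]
#5 0x98→b19/s3 L1-HIT; vc=[]
#6 0x8c→b17/s1 MISS; vc=[]
#7 0x9f→b19/s3 L1-HIT; vc=[]
#8 0xec→b29/s1 MISS; vc=[17]
#9 0x9c→b19/s3 L1-HIT; vc=[17]
#10 0xeb→b29/s1 L1-HIT; vc=[17]
#11 0x9e→b19/s3 L1-HIT; vc=[17]
#12 0x99→b19/s3 L1-HIT; vc=[17]
#13 0xef→b29/s1 L1-HIT; vc=[17]
#14 0x3f→b7/s3 MISS; vc=[17,19]
#15 0x5f→b11/s3 MISS; vc=[17,19,7]
#16 0x39→b7/s3 VC-HIT; vc=[17,19,11]
#17 0x3a→b7/s3 L1-HIT; vc=[17,19,11]
#18 0x58→b11/s3 VC-HIT; vc=[17,19,7]
#19 0x3b→b7/s3 VC-HIT; vc=[17,19,11]

MISSES = 5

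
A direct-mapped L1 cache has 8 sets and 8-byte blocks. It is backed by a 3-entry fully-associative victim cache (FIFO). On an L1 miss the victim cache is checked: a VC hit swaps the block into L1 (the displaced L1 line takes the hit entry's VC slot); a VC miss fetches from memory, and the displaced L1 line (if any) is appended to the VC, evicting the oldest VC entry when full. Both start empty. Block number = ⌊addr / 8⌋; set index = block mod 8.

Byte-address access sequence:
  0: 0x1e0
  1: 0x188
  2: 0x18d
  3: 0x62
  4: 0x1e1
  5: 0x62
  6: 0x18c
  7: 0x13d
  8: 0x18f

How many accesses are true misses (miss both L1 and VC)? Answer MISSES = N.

#0 0x1e0→b60/s4 MISS; vc=[]
#1 0x188→b49/s1 MISS; vc=[]
#2 0x18d→b49/s1 L1-HIT; vc=[]
#3 0x62→b12/s4 MISS; vc=[60]
#4 0x1e1→b60/s4 VC-HIT; vc=[12]
#5 0x62→b12/s4 VC-HIT; vc=[60]
#6 0x18c→b49/s1 L1-HIT; vc=[60]
#7 0x13d→b39/s7 MISS; vc=[60]
#8 0x18f→b49/s1 L1-HIT; vc=[60]

MISSES = 4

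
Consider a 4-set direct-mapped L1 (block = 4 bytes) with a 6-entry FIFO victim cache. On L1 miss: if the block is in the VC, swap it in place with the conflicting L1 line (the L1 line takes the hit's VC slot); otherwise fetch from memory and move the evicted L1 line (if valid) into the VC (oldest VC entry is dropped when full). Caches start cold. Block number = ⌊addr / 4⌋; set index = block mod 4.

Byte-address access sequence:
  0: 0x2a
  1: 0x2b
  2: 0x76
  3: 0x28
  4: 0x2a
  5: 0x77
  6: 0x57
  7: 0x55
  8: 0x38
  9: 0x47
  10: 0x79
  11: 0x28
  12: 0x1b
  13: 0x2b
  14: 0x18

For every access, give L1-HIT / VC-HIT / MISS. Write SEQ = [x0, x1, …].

SEQ = [MISS, L1-HIT, MISS, L1-HIT, L1-HIT, L1-HIT, MISS, L1-HIT, MISS, MISS, MISS, VC-HIT, MISS, VC-HIT, VC-HIT]

  [0] addr=0x2a blk=10 s=2: MISS | VC []
  [1] addr=0x2b blk=10 s=2: L1-HIT | VC []
  [2] addr=0x76 blk=29 s=1: MISS | VC []
  [3] addr=0x28 blk=10 s=2: L1-HIT | VC []
  [4] addr=0x2a blk=10 s=2: L1-HIT | VC []
  [5] addr=0x77 blk=29 s=1: L1-HIT | VC []
  [6] addr=0x57 blk=21 s=1: MISS | VC [29]
  [7] addr=0x55 blk=21 s=1: L1-HIT | VC [29]
  [8] addr=0x38 blk=14 s=2: MISS | VC [29, 10]
  [9] addr=0x47 blk=17 s=1: MISS | VC [29, 10, 21]
  [10] addr=0x79 blk=30 s=2: MISS | VC [29, 10, 21, 14]
  [11] addr=0x28 blk=10 s=2: VC-HIT | VC [29, 30, 21, 14]
  [12] addr=0x1b blk=6 s=2: MISS | VC [29, 30, 21, 14, 10]
  [13] addr=0x2b blk=10 s=2: VC-HIT | VC [29, 30, 21, 14, 6]
  [14] addr=0x18 blk=6 s=2: VC-HIT | VC [29, 30, 21, 14, 10]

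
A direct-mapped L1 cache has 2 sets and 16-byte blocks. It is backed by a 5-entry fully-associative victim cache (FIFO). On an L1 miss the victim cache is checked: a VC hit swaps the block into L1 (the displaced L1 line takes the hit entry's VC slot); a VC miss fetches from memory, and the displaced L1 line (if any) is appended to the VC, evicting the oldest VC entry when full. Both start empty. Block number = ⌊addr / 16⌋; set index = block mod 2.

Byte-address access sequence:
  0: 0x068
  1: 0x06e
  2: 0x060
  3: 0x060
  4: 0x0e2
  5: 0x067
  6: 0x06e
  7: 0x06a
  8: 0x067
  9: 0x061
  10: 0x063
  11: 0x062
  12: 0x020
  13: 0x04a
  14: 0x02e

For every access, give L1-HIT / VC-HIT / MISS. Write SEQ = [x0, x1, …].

  [0] addr=0x68 blk=6 s=0: MISS | VC []
  [1] addr=0x6e blk=6 s=0: L1-HIT | VC []
  [2] addr=0x60 blk=6 s=0: L1-HIT | VC []
  [3] addr=0x60 blk=6 s=0: L1-HIT | VC []
  [4] addr=0xe2 blk=14 s=0: MISS | VC [6]
  [5] addr=0x67 blk=6 s=0: VC-HIT | VC [14]
  [6] addr=0x6e blk=6 s=0: L1-HIT | VC [14]
  [7] addr=0x6a blk=6 s=0: L1-HIT | VC [14]
  [8] addr=0x67 blk=6 s=0: L1-HIT | VC [14]
  [9] addr=0x61 blk=6 s=0: L1-HIT | VC [14]
  [10] addr=0x63 blk=6 s=0: L1-HIT | VC [14]
  [11] addr=0x62 blk=6 s=0: L1-HIT | VC [14]
  [12] addr=0x20 blk=2 s=0: MISS | VC [14, 6]
  [13] addr=0x4a blk=4 s=0: MISS | VC [14, 6, 2]
  [14] addr=0x2e blk=2 s=0: VC-HIT | VC [14, 6, 4]

SEQ = [MISS, L1-HIT, L1-HIT, L1-HIT, MISS, VC-HIT, L1-HIT, L1-HIT, L1-HIT, L1-HIT, L1-HIT, L1-HIT, MISS, MISS, VC-HIT]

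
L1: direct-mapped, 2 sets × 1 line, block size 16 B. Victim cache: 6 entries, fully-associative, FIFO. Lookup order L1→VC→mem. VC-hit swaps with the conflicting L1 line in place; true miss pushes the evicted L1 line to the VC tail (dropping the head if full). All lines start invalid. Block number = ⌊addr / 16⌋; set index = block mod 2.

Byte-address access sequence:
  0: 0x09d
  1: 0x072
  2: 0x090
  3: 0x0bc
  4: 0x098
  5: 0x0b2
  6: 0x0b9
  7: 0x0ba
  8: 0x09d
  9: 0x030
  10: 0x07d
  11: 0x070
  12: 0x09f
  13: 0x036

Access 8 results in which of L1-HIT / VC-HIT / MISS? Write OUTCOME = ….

OUTCOME = VC-HIT

  [0] addr=0x9d blk=9 s=1: MISS | VC []
  [1] addr=0x72 blk=7 s=1: MISS | VC [9]
  [2] addr=0x90 blk=9 s=1: VC-HIT | VC [7]
  [3] addr=0xbc blk=11 s=1: MISS | VC [7, 9]
  [4] addr=0x98 blk=9 s=1: VC-HIT | VC [7, 11]
  [5] addr=0xb2 blk=11 s=1: VC-HIT | VC [7, 9]
  [6] addr=0xb9 blk=11 s=1: L1-HIT | VC [7, 9]
  [7] addr=0xba blk=11 s=1: L1-HIT | VC [7, 9]
  [8] addr=0x9d blk=9 s=1: VC-HIT | VC [7, 11]
  [9] addr=0x30 blk=3 s=1: MISS | VC [7, 11, 9]
  [10] addr=0x7d blk=7 s=1: VC-HIT | VC [3, 11, 9]
  [11] addr=0x70 blk=7 s=1: L1-HIT | VC [3, 11, 9]
  [12] addr=0x9f blk=9 s=1: VC-HIT | VC [3, 11, 7]
  [13] addr=0x36 blk=3 s=1: VC-HIT | VC [9, 11, 7]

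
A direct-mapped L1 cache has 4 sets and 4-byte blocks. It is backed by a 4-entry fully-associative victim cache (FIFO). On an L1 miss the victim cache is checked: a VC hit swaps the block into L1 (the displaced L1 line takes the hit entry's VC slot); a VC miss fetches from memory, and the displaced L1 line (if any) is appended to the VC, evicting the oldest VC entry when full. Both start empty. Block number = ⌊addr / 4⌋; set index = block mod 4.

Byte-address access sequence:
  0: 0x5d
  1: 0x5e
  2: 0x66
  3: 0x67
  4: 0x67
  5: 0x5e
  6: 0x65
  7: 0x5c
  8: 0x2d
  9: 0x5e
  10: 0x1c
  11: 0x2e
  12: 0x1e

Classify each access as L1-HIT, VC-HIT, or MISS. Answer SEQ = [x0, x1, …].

SEQ = [MISS, L1-HIT, MISS, L1-HIT, L1-HIT, L1-HIT, L1-HIT, L1-HIT, MISS, VC-HIT, MISS, VC-HIT, VC-HIT]

#0 0x5d→b23/s3 MISS; vc=[]
#1 0x5e→b23/s3 L1-HIT; vc=[]
#2 0x66→b25/s1 MISS; vc=[]
#3 0x67→b25/s1 L1-HIT; vc=[]
#4 0x67→b25/s1 L1-HIT; vc=[]
#5 0x5e→b23/s3 L1-HIT; vc=[]
#6 0x65→b25/s1 L1-HIT; vc=[]
#7 0x5c→b23/s3 L1-HIT; vc=[]
#8 0x2d→b11/s3 MISS; vc=[23]
#9 0x5e→b23/s3 VC-HIT; vc=[11]
#10 0x1c→b7/s3 MISS; vc=[11,23]
#11 0x2e→b11/s3 VC-HIT; vc=[7,23]
#12 0x1e→b7/s3 VC-HIT; vc=[11,23]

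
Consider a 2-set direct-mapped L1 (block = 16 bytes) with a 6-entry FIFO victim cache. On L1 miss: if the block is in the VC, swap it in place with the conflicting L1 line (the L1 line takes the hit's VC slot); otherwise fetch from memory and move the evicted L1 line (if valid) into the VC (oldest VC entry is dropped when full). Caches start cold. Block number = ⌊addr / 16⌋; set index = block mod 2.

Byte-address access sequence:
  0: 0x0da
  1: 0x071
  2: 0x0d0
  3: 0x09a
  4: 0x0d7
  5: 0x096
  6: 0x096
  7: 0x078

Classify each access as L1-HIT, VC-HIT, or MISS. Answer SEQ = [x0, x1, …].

  [0] addr=0xda blk=13 s=1: MISS | VC []
  [1] addr=0x71 blk=7 s=1: MISS | VC [13]
  [2] addr=0xd0 blk=13 s=1: VC-HIT | VC [7]
  [3] addr=0x9a blk=9 s=1: MISS | VC [7, 13]
  [4] addr=0xd7 blk=13 s=1: VC-HIT | VC [7, 9]
  [5] addr=0x96 blk=9 s=1: VC-HIT | VC [7, 13]
  [6] addr=0x96 blk=9 s=1: L1-HIT | VC [7, 13]
  [7] addr=0x78 blk=7 s=1: VC-HIT | VC [9, 13]

SEQ = [MISS, MISS, VC-HIT, MISS, VC-HIT, VC-HIT, L1-HIT, VC-HIT]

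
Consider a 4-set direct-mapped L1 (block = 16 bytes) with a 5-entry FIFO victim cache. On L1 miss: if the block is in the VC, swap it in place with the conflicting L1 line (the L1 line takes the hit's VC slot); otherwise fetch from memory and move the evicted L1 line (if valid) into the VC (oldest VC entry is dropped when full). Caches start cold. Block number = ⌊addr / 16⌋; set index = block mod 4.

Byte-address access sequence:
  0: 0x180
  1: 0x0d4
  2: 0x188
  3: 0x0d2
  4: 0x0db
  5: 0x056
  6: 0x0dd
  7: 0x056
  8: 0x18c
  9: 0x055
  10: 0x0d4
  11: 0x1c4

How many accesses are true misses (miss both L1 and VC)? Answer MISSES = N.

0: 0x180 (blk 24, set 0) → MISS  vc=[]
1: 0xd4 (blk 13, set 1) → MISS  vc=[]
2: 0x188 (blk 24, set 0) → L1-HIT  vc=[]
3: 0xd2 (blk 13, set 1) → L1-HIT  vc=[]
4: 0xdb (blk 13, set 1) → L1-HIT  vc=[]
5: 0x56 (blk 5, set 1) → MISS  vc=[13]
6: 0xdd (blk 13, set 1) → VC-HIT  vc=[5]
7: 0x56 (blk 5, set 1) → VC-HIT  vc=[13]
8: 0x18c (blk 24, set 0) → L1-HIT  vc=[13]
9: 0x55 (blk 5, set 1) → L1-HIT  vc=[13]
10: 0xd4 (blk 13, set 1) → VC-HIT  vc=[5]
11: 0x1c4 (blk 28, set 0) → MISS  vc=[5, 24]

MISSES = 4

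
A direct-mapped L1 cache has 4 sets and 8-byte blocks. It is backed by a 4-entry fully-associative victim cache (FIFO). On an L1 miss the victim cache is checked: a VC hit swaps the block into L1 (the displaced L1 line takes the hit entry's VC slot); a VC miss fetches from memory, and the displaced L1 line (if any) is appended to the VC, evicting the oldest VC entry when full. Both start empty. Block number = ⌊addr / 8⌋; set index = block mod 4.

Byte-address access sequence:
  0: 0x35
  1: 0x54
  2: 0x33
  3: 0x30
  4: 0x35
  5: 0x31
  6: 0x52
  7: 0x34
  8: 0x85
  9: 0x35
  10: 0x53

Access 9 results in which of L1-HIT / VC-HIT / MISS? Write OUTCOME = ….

OUTCOME = L1-HIT

0: 0x35 (blk 6, set 2) → MISS  vc=[]
1: 0x54 (blk 10, set 2) → MISS  vc=[6]
2: 0x33 (blk 6, set 2) → VC-HIT  vc=[10]
3: 0x30 (blk 6, set 2) → L1-HIT  vc=[10]
4: 0x35 (blk 6, set 2) → L1-HIT  vc=[10]
5: 0x31 (blk 6, set 2) → L1-HIT  vc=[10]
6: 0x52 (blk 10, set 2) → VC-HIT  vc=[6]
7: 0x34 (blk 6, set 2) → VC-HIT  vc=[10]
8: 0x85 (blk 16, set 0) → MISS  vc=[10]
9: 0x35 (blk 6, set 2) → L1-HIT  vc=[10]
10: 0x53 (blk 10, set 2) → VC-HIT  vc=[6]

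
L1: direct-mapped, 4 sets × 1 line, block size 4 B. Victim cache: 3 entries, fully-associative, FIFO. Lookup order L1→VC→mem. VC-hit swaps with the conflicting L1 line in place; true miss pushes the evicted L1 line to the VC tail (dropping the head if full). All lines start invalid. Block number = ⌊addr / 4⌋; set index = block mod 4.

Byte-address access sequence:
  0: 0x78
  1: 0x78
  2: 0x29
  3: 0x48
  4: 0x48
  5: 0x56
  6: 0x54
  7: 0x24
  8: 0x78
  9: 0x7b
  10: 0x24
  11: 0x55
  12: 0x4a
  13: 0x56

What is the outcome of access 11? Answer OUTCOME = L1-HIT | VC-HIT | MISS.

#0 0x78→b30/s2 MISS; vc=[]
#1 0x78→b30/s2 L1-HIT; vc=[]
#2 0x29→b10/s2 MISS; vc=[30]
#3 0x48→b18/s2 MISS; vc=[30,10]
#4 0x48→b18/s2 L1-HIT; vc=[30,10]
#5 0x56→b21/s1 MISS; vc=[30,10]
#6 0x54→b21/s1 L1-HIT; vc=[30,10]
#7 0x24→b9/s1 MISS; vc=[30,10,21]
#8 0x78→b30/s2 VC-HIT; vc=[18,10,21]
#9 0x7b→b30/s2 L1-HIT; vc=[18,10,21]
#10 0x24→b9/s1 L1-HIT; vc=[18,10,21]
#11 0x55→b21/s1 VC-HIT; vc=[18,10,9]
#12 0x4a→b18/s2 VC-HIT; vc=[30,10,9]
#13 0x56→b21/s1 L1-HIT; vc=[30,10,9]

OUTCOME = VC-HIT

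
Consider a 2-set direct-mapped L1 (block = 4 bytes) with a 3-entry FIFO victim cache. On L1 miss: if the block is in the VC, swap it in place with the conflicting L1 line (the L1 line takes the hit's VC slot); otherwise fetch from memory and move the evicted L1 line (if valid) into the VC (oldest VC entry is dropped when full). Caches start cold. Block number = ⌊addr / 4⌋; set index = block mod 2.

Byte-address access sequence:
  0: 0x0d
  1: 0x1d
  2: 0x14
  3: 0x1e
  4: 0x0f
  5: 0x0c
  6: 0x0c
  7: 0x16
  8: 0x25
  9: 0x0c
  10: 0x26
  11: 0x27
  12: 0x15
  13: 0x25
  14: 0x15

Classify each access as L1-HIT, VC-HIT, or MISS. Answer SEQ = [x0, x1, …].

#0 0xd→b3/s1 MISS; vc=[]
#1 0x1d→b7/s1 MISS; vc=[3]
#2 0x14→b5/s1 MISS; vc=[3,7]
#3 0x1e→b7/s1 VC-HIT; vc=[3,5]
#4 0xf→b3/s1 VC-HIT; vc=[7,5]
#5 0xc→b3/s1 L1-HIT; vc=[7,5]
#6 0xc→b3/s1 L1-HIT; vc=[7,5]
#7 0x16→b5/s1 VC-HIT; vc=[7,3]
#8 0x25→b9/s1 MISS; vc=[7,3,5]
#9 0xc→b3/s1 VC-HIT; vc=[7,9,5]
#10 0x26→b9/s1 VC-HIT; vc=[7,3,5]
#11 0x27→b9/s1 L1-HIT; vc=[7,3,5]
#12 0x15→b5/s1 VC-HIT; vc=[7,3,9]
#13 0x25→b9/s1 VC-HIT; vc=[7,3,5]
#14 0x15→b5/s1 VC-HIT; vc=[7,3,9]

SEQ = [MISS, MISS, MISS, VC-HIT, VC-HIT, L1-HIT, L1-HIT, VC-HIT, MISS, VC-HIT, VC-HIT, L1-HIT, VC-HIT, VC-HIT, VC-HIT]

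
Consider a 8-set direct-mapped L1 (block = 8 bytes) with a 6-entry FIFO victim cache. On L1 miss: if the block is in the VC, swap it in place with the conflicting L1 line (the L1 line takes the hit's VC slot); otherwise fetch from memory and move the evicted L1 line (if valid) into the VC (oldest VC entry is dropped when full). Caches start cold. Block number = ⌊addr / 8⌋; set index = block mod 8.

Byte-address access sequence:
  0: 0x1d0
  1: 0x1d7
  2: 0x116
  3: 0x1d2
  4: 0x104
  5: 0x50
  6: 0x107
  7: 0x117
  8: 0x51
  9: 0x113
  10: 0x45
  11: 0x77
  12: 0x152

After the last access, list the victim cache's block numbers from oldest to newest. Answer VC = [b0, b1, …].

VC = [10, 58, 32, 34]

  [0] addr=0x1d0 blk=58 s=2: MISS | VC []
  [1] addr=0x1d7 blk=58 s=2: L1-HIT | VC []
  [2] addr=0x116 blk=34 s=2: MISS | VC [58]
  [3] addr=0x1d2 blk=58 s=2: VC-HIT | VC [34]
  [4] addr=0x104 blk=32 s=0: MISS | VC [34]
  [5] addr=0x50 blk=10 s=2: MISS | VC [34, 58]
  [6] addr=0x107 blk=32 s=0: L1-HIT | VC [34, 58]
  [7] addr=0x117 blk=34 s=2: VC-HIT | VC [10, 58]
  [8] addr=0x51 blk=10 s=2: VC-HIT | VC [34, 58]
  [9] addr=0x113 blk=34 s=2: VC-HIT | VC [10, 58]
  [10] addr=0x45 blk=8 s=0: MISS | VC [10, 58, 32]
  [11] addr=0x77 blk=14 s=6: MISS | VC [10, 58, 32]
  [12] addr=0x152 blk=42 s=2: MISS | VC [10, 58, 32, 34]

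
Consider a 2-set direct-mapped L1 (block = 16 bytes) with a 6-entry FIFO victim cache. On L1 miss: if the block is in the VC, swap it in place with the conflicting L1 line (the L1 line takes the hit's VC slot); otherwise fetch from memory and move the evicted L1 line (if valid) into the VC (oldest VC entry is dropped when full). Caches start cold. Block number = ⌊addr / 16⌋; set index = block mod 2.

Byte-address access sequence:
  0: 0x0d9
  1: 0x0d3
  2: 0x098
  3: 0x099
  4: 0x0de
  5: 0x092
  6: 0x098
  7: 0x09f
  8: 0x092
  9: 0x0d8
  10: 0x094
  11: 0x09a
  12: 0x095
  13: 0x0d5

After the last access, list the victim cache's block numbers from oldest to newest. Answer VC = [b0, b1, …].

VC = [9]

  [0] addr=0xd9 blk=13 s=1: MISS | VC []
  [1] addr=0xd3 blk=13 s=1: L1-HIT | VC []
  [2] addr=0x98 blk=9 s=1: MISS | VC [13]
  [3] addr=0x99 blk=9 s=1: L1-HIT | VC [13]
  [4] addr=0xde blk=13 s=1: VC-HIT | VC [9]
  [5] addr=0x92 blk=9 s=1: VC-HIT | VC [13]
  [6] addr=0x98 blk=9 s=1: L1-HIT | VC [13]
  [7] addr=0x9f blk=9 s=1: L1-HIT | VC [13]
  [8] addr=0x92 blk=9 s=1: L1-HIT | VC [13]
  [9] addr=0xd8 blk=13 s=1: VC-HIT | VC [9]
  [10] addr=0x94 blk=9 s=1: VC-HIT | VC [13]
  [11] addr=0x9a blk=9 s=1: L1-HIT | VC [13]
  [12] addr=0x95 blk=9 s=1: L1-HIT | VC [13]
  [13] addr=0xd5 blk=13 s=1: VC-HIT | VC [9]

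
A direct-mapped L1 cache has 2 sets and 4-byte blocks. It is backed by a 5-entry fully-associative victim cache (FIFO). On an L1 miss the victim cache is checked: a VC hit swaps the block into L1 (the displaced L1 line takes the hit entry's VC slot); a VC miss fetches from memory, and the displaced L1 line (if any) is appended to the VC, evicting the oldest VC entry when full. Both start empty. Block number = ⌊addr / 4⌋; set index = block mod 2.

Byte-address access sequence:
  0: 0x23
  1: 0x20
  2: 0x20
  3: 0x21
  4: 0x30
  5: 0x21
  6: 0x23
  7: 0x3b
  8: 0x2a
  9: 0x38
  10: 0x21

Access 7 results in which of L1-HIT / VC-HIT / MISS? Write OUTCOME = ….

  [0] addr=0x23 blk=8 s=0: MISS | VC []
  [1] addr=0x20 blk=8 s=0: L1-HIT | VC []
  [2] addr=0x20 blk=8 s=0: L1-HIT | VC []
  [3] addr=0x21 blk=8 s=0: L1-HIT | VC []
  [4] addr=0x30 blk=12 s=0: MISS | VC [8]
  [5] addr=0x21 blk=8 s=0: VC-HIT | VC [12]
  [6] addr=0x23 blk=8 s=0: L1-HIT | VC [12]
  [7] addr=0x3b blk=14 s=0: MISS | VC [12, 8]
  [8] addr=0x2a blk=10 s=0: MISS | VC [12, 8, 14]
  [9] addr=0x38 blk=14 s=0: VC-HIT | VC [12, 8, 10]
  [10] addr=0x21 blk=8 s=0: VC-HIT | VC [12, 14, 10]

OUTCOME = MISS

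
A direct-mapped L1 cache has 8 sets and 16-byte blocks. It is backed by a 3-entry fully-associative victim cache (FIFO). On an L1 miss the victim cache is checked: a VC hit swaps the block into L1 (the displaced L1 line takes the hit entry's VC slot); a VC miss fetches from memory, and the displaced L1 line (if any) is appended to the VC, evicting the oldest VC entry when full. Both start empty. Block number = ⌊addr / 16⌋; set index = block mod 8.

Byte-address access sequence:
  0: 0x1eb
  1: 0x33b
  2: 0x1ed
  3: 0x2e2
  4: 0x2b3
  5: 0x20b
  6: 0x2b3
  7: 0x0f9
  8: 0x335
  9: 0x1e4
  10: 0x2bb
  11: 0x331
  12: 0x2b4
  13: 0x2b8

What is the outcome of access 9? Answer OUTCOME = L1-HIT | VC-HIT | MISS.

OUTCOME = VC-HIT

  [0] addr=0x1eb blk=30 s=6: MISS | VC []
  [1] addr=0x33b blk=51 s=3: MISS | VC []
  [2] addr=0x1ed blk=30 s=6: L1-HIT | VC []
  [3] addr=0x2e2 blk=46 s=6: MISS | VC [30]
  [4] addr=0x2b3 blk=43 s=3: MISS | VC [30, 51]
  [5] addr=0x20b blk=32 s=0: MISS | VC [30, 51]
  [6] addr=0x2b3 blk=43 s=3: L1-HIT | VC [30, 51]
  [7] addr=0xf9 blk=15 s=7: MISS | VC [30, 51]
  [8] addr=0x335 blk=51 s=3: VC-HIT | VC [30, 43]
  [9] addr=0x1e4 blk=30 s=6: VC-HIT | VC [46, 43]
  [10] addr=0x2bb blk=43 s=3: VC-HIT | VC [46, 51]
  [11] addr=0x331 blk=51 s=3: VC-HIT | VC [46, 43]
  [12] addr=0x2b4 blk=43 s=3: VC-HIT | VC [46, 51]
  [13] addr=0x2b8 blk=43 s=3: L1-HIT | VC [46, 51]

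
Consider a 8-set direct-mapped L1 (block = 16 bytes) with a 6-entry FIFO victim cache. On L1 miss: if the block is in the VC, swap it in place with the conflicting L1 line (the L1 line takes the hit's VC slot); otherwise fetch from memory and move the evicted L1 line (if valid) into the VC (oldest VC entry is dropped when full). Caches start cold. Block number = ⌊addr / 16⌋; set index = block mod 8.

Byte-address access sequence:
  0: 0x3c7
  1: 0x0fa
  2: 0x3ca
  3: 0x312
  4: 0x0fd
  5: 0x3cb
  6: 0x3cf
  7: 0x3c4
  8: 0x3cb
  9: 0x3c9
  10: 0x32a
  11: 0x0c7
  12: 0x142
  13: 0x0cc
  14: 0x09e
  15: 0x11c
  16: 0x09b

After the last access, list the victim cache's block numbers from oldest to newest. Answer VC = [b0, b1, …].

#0 0x3c7→b60/s4 MISS; vc=[]
#1 0xfa→b15/s7 MISS; vc=[]
#2 0x3ca→b60/s4 L1-HIT; vc=[]
#3 0x312→b49/s1 MISS; vc=[]
#4 0xfd→b15/s7 L1-HIT; vc=[]
#5 0x3cb→b60/s4 L1-HIT; vc=[]
#6 0x3cf→b60/s4 L1-HIT; vc=[]
#7 0x3c4→b60/s4 L1-HIT; vc=[]
#8 0x3cb→b60/s4 L1-HIT; vc=[]
#9 0x3c9→b60/s4 L1-HIT; vc=[]
#10 0x32a→b50/s2 MISS; vc=[]
#11 0xc7→b12/s4 MISS; vc=[60]
#12 0x142→b20/s4 MISS; vc=[60,12]
#13 0xcc→b12/s4 VC-HIT; vc=[60,20]
#14 0x9e→b9/s1 MISS; vc=[60,20,49]
#15 0x11c→b17/s1 MISS; vc=[60,20,49,9]
#16 0x9b→b9/s1 VC-HIT; vc=[60,20,49,17]

VC = [60, 20, 49, 17]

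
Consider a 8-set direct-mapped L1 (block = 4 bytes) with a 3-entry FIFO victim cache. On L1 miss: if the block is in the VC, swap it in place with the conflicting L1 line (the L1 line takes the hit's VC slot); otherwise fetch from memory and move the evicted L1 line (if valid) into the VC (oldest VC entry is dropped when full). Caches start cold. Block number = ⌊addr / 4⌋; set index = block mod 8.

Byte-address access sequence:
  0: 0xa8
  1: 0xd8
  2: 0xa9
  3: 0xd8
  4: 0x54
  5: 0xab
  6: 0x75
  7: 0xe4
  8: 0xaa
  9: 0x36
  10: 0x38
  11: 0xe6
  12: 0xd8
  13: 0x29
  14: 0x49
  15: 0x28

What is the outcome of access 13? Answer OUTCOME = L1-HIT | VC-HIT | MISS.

OUTCOME = MISS

  [0] addr=0xa8 blk=42 s=2: MISS | VC []
  [1] addr=0xd8 blk=54 s=6: MISS | VC []
  [2] addr=0xa9 blk=42 s=2: L1-HIT | VC []
  [3] addr=0xd8 blk=54 s=6: L1-HIT | VC []
  [4] addr=0x54 blk=21 s=5: MISS | VC []
  [5] addr=0xab blk=42 s=2: L1-HIT | VC []
  [6] addr=0x75 blk=29 s=5: MISS | VC [21]
  [7] addr=0xe4 blk=57 s=1: MISS | VC [21]
  [8] addr=0xaa blk=42 s=2: L1-HIT | VC [21]
  [9] addr=0x36 blk=13 s=5: MISS | VC [21, 29]
  [10] addr=0x38 blk=14 s=6: MISS | VC [21, 29, 54]
  [11] addr=0xe6 blk=57 s=1: L1-HIT | VC [21, 29, 54]
  [12] addr=0xd8 blk=54 s=6: VC-HIT | VC [21, 29, 14]
  [13] addr=0x29 blk=10 s=2: MISS | VC [29, 14, 42]
  [14] addr=0x49 blk=18 s=2: MISS | VC [14, 42, 10]
  [15] addr=0x28 blk=10 s=2: VC-HIT | VC [14, 42, 18]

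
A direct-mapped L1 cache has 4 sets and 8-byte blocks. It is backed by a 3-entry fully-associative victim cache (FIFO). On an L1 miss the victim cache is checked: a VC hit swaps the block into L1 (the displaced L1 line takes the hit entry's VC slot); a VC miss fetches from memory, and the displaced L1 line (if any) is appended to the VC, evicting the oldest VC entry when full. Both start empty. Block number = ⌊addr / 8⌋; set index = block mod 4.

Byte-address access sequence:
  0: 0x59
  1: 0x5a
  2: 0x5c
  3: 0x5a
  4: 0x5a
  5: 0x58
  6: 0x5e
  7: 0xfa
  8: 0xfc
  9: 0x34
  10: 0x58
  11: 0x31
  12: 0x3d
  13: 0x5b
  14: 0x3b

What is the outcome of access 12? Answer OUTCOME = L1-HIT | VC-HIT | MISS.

OUTCOME = MISS

0: 0x59 (blk 11, set 3) → MISS  vc=[]
1: 0x5a (blk 11, set 3) → L1-HIT  vc=[]
2: 0x5c (blk 11, set 3) → L1-HIT  vc=[]
3: 0x5a (blk 11, set 3) → L1-HIT  vc=[]
4: 0x5a (blk 11, set 3) → L1-HIT  vc=[]
5: 0x58 (blk 11, set 3) → L1-HIT  vc=[]
6: 0x5e (blk 11, set 3) → L1-HIT  vc=[]
7: 0xfa (blk 31, set 3) → MISS  vc=[11]
8: 0xfc (blk 31, set 3) → L1-HIT  vc=[11]
9: 0x34 (blk 6, set 2) → MISS  vc=[11]
10: 0x58 (blk 11, set 3) → VC-HIT  vc=[31]
11: 0x31 (blk 6, set 2) → L1-HIT  vc=[31]
12: 0x3d (blk 7, set 3) → MISS  vc=[31, 11]
13: 0x5b (blk 11, set 3) → VC-HIT  vc=[31, 7]
14: 0x3b (blk 7, set 3) → VC-HIT  vc=[31, 11]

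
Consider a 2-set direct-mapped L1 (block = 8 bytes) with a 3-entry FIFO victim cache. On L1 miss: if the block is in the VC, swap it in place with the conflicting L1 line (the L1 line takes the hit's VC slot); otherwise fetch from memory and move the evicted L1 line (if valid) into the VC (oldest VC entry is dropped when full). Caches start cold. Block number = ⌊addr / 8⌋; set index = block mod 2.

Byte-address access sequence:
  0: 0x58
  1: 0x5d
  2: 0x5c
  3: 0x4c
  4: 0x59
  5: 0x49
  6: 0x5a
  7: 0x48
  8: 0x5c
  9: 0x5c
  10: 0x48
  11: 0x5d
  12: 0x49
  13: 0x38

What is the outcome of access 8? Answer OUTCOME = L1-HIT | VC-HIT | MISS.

OUTCOME = VC-HIT

0: 0x58 (blk 11, set 1) → MISS  vc=[]
1: 0x5d (blk 11, set 1) → L1-HIT  vc=[]
2: 0x5c (blk 11, set 1) → L1-HIT  vc=[]
3: 0x4c (blk 9, set 1) → MISS  vc=[11]
4: 0x59 (blk 11, set 1) → VC-HIT  vc=[9]
5: 0x49 (blk 9, set 1) → VC-HIT  vc=[11]
6: 0x5a (blk 11, set 1) → VC-HIT  vc=[9]
7: 0x48 (blk 9, set 1) → VC-HIT  vc=[11]
8: 0x5c (blk 11, set 1) → VC-HIT  vc=[9]
9: 0x5c (blk 11, set 1) → L1-HIT  vc=[9]
10: 0x48 (blk 9, set 1) → VC-HIT  vc=[11]
11: 0x5d (blk 11, set 1) → VC-HIT  vc=[9]
12: 0x49 (blk 9, set 1) → VC-HIT  vc=[11]
13: 0x38 (blk 7, set 1) → MISS  vc=[11, 9]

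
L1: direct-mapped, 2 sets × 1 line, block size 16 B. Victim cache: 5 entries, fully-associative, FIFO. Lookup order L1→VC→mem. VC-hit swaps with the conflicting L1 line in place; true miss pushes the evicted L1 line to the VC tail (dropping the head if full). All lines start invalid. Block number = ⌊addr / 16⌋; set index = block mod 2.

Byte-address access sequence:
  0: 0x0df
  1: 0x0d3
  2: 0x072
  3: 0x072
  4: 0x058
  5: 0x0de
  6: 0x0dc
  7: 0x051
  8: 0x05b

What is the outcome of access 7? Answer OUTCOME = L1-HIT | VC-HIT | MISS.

  [0] addr=0xdf blk=13 s=1: MISS | VC []
  [1] addr=0xd3 blk=13 s=1: L1-HIT | VC []
  [2] addr=0x72 blk=7 s=1: MISS | VC [13]
  [3] addr=0x72 blk=7 s=1: L1-HIT | VC [13]
  [4] addr=0x58 blk=5 s=1: MISS | VC [13, 7]
  [5] addr=0xde blk=13 s=1: VC-HIT | VC [5, 7]
  [6] addr=0xdc blk=13 s=1: L1-HIT | VC [5, 7]
  [7] addr=0x51 blk=5 s=1: VC-HIT | VC [13, 7]
  [8] addr=0x5b blk=5 s=1: L1-HIT | VC [13, 7]

OUTCOME = VC-HIT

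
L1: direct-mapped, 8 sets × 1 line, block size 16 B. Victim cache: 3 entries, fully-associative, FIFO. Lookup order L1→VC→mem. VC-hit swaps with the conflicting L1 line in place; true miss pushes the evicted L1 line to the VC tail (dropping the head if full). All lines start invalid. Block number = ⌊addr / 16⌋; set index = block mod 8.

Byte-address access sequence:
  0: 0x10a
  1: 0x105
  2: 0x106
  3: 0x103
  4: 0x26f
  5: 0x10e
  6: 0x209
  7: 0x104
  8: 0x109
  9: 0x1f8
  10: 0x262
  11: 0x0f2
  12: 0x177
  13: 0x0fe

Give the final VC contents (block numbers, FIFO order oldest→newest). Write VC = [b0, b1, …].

VC = [32, 31, 23]

0: 0x10a (blk 16, set 0) → MISS  vc=[]
1: 0x105 (blk 16, set 0) → L1-HIT  vc=[]
2: 0x106 (blk 16, set 0) → L1-HIT  vc=[]
3: 0x103 (blk 16, set 0) → L1-HIT  vc=[]
4: 0x26f (blk 38, set 6) → MISS  vc=[]
5: 0x10e (blk 16, set 0) → L1-HIT  vc=[]
6: 0x209 (blk 32, set 0) → MISS  vc=[16]
7: 0x104 (blk 16, set 0) → VC-HIT  vc=[32]
8: 0x109 (blk 16, set 0) → L1-HIT  vc=[32]
9: 0x1f8 (blk 31, set 7) → MISS  vc=[32]
10: 0x262 (blk 38, set 6) → L1-HIT  vc=[32]
11: 0xf2 (blk 15, set 7) → MISS  vc=[32, 31]
12: 0x177 (blk 23, set 7) → MISS  vc=[32, 31, 15]
13: 0xfe (blk 15, set 7) → VC-HIT  vc=[32, 31, 23]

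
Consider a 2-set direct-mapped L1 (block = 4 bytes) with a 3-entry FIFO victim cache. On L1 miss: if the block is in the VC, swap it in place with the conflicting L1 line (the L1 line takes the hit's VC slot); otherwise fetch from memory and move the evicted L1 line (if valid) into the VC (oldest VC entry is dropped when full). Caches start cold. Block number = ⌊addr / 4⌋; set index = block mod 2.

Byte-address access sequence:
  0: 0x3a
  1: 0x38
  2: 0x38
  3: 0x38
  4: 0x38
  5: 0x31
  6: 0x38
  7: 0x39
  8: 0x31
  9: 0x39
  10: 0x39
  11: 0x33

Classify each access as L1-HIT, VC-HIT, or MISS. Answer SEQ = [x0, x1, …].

SEQ = [MISS, L1-HIT, L1-HIT, L1-HIT, L1-HIT, MISS, VC-HIT, L1-HIT, VC-HIT, VC-HIT, L1-HIT, VC-HIT]

0: 0x3a (blk 14, set 0) → MISS  vc=[]
1: 0x38 (blk 14, set 0) → L1-HIT  vc=[]
2: 0x38 (blk 14, set 0) → L1-HIT  vc=[]
3: 0x38 (blk 14, set 0) → L1-HIT  vc=[]
4: 0x38 (blk 14, set 0) → L1-HIT  vc=[]
5: 0x31 (blk 12, set 0) → MISS  vc=[14]
6: 0x38 (blk 14, set 0) → VC-HIT  vc=[12]
7: 0x39 (blk 14, set 0) → L1-HIT  vc=[12]
8: 0x31 (blk 12, set 0) → VC-HIT  vc=[14]
9: 0x39 (blk 14, set 0) → VC-HIT  vc=[12]
10: 0x39 (blk 14, set 0) → L1-HIT  vc=[12]
11: 0x33 (blk 12, set 0) → VC-HIT  vc=[14]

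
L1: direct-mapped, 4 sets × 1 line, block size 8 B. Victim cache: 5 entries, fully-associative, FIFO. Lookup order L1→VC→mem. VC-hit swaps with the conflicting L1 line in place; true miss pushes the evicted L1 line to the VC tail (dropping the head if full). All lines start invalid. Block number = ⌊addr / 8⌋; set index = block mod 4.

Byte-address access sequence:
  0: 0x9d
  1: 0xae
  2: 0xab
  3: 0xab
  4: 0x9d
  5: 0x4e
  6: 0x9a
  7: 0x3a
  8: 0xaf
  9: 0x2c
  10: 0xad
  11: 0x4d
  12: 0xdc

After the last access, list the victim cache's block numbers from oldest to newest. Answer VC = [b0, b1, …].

  [0] addr=0x9d blk=19 s=3: MISS | VC []
  [1] addr=0xae blk=21 s=1: MISS | VC []
  [2] addr=0xab blk=21 s=1: L1-HIT | VC []
  [3] addr=0xab blk=21 s=1: L1-HIT | VC []
  [4] addr=0x9d blk=19 s=3: L1-HIT | VC []
  [5] addr=0x4e blk=9 s=1: MISS | VC [21]
  [6] addr=0x9a blk=19 s=3: L1-HIT | VC [21]
  [7] addr=0x3a blk=7 s=3: MISS | VC [21, 19]
  [8] addr=0xaf blk=21 s=1: VC-HIT | VC [9, 19]
  [9] addr=0x2c blk=5 s=1: MISS | VC [9, 19, 21]
  [10] addr=0xad blk=21 s=1: VC-HIT | VC [9, 19, 5]
  [11] addr=0x4d blk=9 s=1: VC-HIT | VC [21, 19, 5]
  [12] addr=0xdc blk=27 s=3: MISS | VC [21, 19, 5, 7]

VC = [21, 19, 5, 7]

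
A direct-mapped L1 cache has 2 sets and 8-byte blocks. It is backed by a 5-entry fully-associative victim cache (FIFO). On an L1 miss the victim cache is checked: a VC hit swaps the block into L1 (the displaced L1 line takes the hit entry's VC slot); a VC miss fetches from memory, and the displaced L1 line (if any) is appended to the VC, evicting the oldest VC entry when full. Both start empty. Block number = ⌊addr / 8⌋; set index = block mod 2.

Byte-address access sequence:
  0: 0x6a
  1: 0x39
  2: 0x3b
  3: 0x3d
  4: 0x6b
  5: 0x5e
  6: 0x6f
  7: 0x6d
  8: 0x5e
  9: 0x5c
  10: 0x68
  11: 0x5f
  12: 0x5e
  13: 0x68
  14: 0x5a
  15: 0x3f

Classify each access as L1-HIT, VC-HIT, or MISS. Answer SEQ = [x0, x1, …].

0: 0x6a (blk 13, set 1) → MISS  vc=[]
1: 0x39 (blk 7, set 1) → MISS  vc=[13]
2: 0x3b (blk 7, set 1) → L1-HIT  vc=[13]
3: 0x3d (blk 7, set 1) → L1-HIT  vc=[13]
4: 0x6b (blk 13, set 1) → VC-HIT  vc=[7]
5: 0x5e (blk 11, set 1) → MISS  vc=[7, 13]
6: 0x6f (blk 13, set 1) → VC-HIT  vc=[7, 11]
7: 0x6d (blk 13, set 1) → L1-HIT  vc=[7, 11]
8: 0x5e (blk 11, set 1) → VC-HIT  vc=[7, 13]
9: 0x5c (blk 11, set 1) → L1-HIT  vc=[7, 13]
10: 0x68 (blk 13, set 1) → VC-HIT  vc=[7, 11]
11: 0x5f (blk 11, set 1) → VC-HIT  vc=[7, 13]
12: 0x5e (blk 11, set 1) → L1-HIT  vc=[7, 13]
13: 0x68 (blk 13, set 1) → VC-HIT  vc=[7, 11]
14: 0x5a (blk 11, set 1) → VC-HIT  vc=[7, 13]
15: 0x3f (blk 7, set 1) → VC-HIT  vc=[11, 13]

SEQ = [MISS, MISS, L1-HIT, L1-HIT, VC-HIT, MISS, VC-HIT, L1-HIT, VC-HIT, L1-HIT, VC-HIT, VC-HIT, L1-HIT, VC-HIT, VC-HIT, VC-HIT]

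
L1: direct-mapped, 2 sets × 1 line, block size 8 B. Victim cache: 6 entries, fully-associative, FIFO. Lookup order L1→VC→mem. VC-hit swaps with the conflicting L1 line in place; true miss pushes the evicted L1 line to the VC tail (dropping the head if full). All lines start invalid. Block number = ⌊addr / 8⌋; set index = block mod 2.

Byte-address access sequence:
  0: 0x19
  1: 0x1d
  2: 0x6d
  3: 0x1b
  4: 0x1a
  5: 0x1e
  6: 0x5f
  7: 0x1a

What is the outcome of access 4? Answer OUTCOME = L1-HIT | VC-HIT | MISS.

#0 0x19→b3/s1 MISS; vc=[]
#1 0x1d→b3/s1 L1-HIT; vc=[]
#2 0x6d→b13/s1 MISS; vc=[3]
#3 0x1b→b3/s1 VC-HIT; vc=[13]
#4 0x1a→b3/s1 L1-HIT; vc=[13]
#5 0x1e→b3/s1 L1-HIT; vc=[13]
#6 0x5f→b11/s1 MISS; vc=[13,3]
#7 0x1a→b3/s1 VC-HIT; vc=[13,11]

OUTCOME = L1-HIT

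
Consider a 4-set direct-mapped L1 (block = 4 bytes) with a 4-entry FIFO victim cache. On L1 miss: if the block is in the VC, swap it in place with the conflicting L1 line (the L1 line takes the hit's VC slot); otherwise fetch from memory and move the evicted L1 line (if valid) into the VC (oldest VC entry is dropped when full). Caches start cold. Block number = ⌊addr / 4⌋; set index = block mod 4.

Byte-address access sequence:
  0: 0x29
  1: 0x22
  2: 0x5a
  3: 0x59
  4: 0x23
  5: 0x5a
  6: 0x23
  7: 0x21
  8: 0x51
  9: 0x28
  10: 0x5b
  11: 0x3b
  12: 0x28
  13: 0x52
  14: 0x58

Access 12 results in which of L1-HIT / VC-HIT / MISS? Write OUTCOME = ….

OUTCOME = VC-HIT

#0 0x29→b10/s2 MISS; vc=[]
#1 0x22→b8/s0 MISS; vc=[]
#2 0x5a→b22/s2 MISS; vc=[10]
#3 0x59→b22/s2 L1-HIT; vc=[10]
#4 0x23→b8/s0 L1-HIT; vc=[10]
#5 0x5a→b22/s2 L1-HIT; vc=[10]
#6 0x23→b8/s0 L1-HIT; vc=[10]
#7 0x21→b8/s0 L1-HIT; vc=[10]
#8 0x51→b20/s0 MISS; vc=[10,8]
#9 0x28→b10/s2 VC-HIT; vc=[22,8]
#10 0x5b→b22/s2 VC-HIT; vc=[10,8]
#11 0x3b→b14/s2 MISS; vc=[10,8,22]
#12 0x28→b10/s2 VC-HIT; vc=[14,8,22]
#13 0x52→b20/s0 L1-HIT; vc=[14,8,22]
#14 0x58→b22/s2 VC-HIT; vc=[14,8,10]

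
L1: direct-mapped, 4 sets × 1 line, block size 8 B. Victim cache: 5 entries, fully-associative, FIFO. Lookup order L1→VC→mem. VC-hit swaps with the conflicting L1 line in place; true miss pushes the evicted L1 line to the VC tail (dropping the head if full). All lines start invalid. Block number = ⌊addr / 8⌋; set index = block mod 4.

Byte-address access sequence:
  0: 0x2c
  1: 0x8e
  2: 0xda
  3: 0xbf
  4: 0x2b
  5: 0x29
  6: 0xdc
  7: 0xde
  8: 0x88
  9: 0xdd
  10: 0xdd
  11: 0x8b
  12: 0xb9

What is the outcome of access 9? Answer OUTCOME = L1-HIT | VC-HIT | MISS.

OUTCOME = L1-HIT

  [0] addr=0x2c blk=5 s=1: MISS | VC []
  [1] addr=0x8e blk=17 s=1: MISS | VC [5]
  [2] addr=0xda blk=27 s=3: MISS | VC [5]
  [3] addr=0xbf blk=23 s=3: MISS | VC [5, 27]
  [4] addr=0x2b blk=5 s=1: VC-HIT | VC [17, 27]
  [5] addr=0x29 blk=5 s=1: L1-HIT | VC [17, 27]
  [6] addr=0xdc blk=27 s=3: VC-HIT | VC [17, 23]
  [7] addr=0xde blk=27 s=3: L1-HIT | VC [17, 23]
  [8] addr=0x88 blk=17 s=1: VC-HIT | VC [5, 23]
  [9] addr=0xdd blk=27 s=3: L1-HIT | VC [5, 23]
  [10] addr=0xdd blk=27 s=3: L1-HIT | VC [5, 23]
  [11] addr=0x8b blk=17 s=1: L1-HIT | VC [5, 23]
  [12] addr=0xb9 blk=23 s=3: VC-HIT | VC [5, 27]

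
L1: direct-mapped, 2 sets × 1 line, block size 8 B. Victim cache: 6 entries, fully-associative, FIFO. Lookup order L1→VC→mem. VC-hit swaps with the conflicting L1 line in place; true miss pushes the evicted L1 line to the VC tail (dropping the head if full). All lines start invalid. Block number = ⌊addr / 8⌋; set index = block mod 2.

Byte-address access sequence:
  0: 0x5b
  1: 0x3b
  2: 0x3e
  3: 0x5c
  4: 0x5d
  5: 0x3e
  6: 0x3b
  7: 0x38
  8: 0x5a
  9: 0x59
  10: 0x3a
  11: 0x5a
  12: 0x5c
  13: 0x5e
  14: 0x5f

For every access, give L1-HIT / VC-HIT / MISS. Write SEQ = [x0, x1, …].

SEQ = [MISS, MISS, L1-HIT, VC-HIT, L1-HIT, VC-HIT, L1-HIT, L1-HIT, VC-HIT, L1-HIT, VC-HIT, VC-HIT, L1-HIT, L1-HIT, L1-HIT]

  [0] addr=0x5b blk=11 s=1: MISS | VC []
  [1] addr=0x3b blk=7 s=1: MISS | VC [11]
  [2] addr=0x3e blk=7 s=1: L1-HIT | VC [11]
  [3] addr=0x5c blk=11 s=1: VC-HIT | VC [7]
  [4] addr=0x5d blk=11 s=1: L1-HIT | VC [7]
  [5] addr=0x3e blk=7 s=1: VC-HIT | VC [11]
  [6] addr=0x3b blk=7 s=1: L1-HIT | VC [11]
  [7] addr=0x38 blk=7 s=1: L1-HIT | VC [11]
  [8] addr=0x5a blk=11 s=1: VC-HIT | VC [7]
  [9] addr=0x59 blk=11 s=1: L1-HIT | VC [7]
  [10] addr=0x3a blk=7 s=1: VC-HIT | VC [11]
  [11] addr=0x5a blk=11 s=1: VC-HIT | VC [7]
  [12] addr=0x5c blk=11 s=1: L1-HIT | VC [7]
  [13] addr=0x5e blk=11 s=1: L1-HIT | VC [7]
  [14] addr=0x5f blk=11 s=1: L1-HIT | VC [7]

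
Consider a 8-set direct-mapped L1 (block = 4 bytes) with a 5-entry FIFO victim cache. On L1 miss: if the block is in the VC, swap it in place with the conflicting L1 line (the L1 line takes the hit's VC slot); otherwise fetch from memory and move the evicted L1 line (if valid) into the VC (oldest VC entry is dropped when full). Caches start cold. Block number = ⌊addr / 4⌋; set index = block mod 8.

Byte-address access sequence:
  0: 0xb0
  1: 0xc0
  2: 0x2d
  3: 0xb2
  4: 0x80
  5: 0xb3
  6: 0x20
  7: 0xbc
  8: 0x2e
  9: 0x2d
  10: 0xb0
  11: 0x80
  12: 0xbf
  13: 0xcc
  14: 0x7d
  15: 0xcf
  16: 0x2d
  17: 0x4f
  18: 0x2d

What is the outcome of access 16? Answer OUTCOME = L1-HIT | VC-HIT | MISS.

OUTCOME = VC-HIT

0: 0xb0 (blk 44, set 4) → MISS  vc=[]
1: 0xc0 (blk 48, set 0) → MISS  vc=[]
2: 0x2d (blk 11, set 3) → MISS  vc=[]
3: 0xb2 (blk 44, set 4) → L1-HIT  vc=[]
4: 0x80 (blk 32, set 0) → MISS  vc=[48]
5: 0xb3 (blk 44, set 4) → L1-HIT  vc=[48]
6: 0x20 (blk 8, set 0) → MISS  vc=[48, 32]
7: 0xbc (blk 47, set 7) → MISS  vc=[48, 32]
8: 0x2e (blk 11, set 3) → L1-HIT  vc=[48, 32]
9: 0x2d (blk 11, set 3) → L1-HIT  vc=[48, 32]
10: 0xb0 (blk 44, set 4) → L1-HIT  vc=[48, 32]
11: 0x80 (blk 32, set 0) → VC-HIT  vc=[48, 8]
12: 0xbf (blk 47, set 7) → L1-HIT  vc=[48, 8]
13: 0xcc (blk 51, set 3) → MISS  vc=[48, 8, 11]
14: 0x7d (blk 31, set 7) → MISS  vc=[48, 8, 11, 47]
15: 0xcf (blk 51, set 3) → L1-HIT  vc=[48, 8, 11, 47]
16: 0x2d (blk 11, set 3) → VC-HIT  vc=[48, 8, 51, 47]
17: 0x4f (blk 19, set 3) → MISS  vc=[48, 8, 51, 47, 11]
18: 0x2d (blk 11, set 3) → VC-HIT  vc=[48, 8, 51, 47, 19]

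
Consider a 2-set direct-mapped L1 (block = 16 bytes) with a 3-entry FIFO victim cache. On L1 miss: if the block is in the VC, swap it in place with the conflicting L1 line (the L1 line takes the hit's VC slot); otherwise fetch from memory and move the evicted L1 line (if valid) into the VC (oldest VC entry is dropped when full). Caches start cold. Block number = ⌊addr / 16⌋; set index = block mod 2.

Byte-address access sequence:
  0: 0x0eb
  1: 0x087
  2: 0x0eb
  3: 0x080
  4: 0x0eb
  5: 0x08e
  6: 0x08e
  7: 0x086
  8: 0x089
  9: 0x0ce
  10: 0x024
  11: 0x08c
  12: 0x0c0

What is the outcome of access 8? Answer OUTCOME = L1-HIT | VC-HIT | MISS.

  [0] addr=0xeb blk=14 s=0: MISS | VC []
  [1] addr=0x87 blk=8 s=0: MISS | VC [14]
  [2] addr=0xeb blk=14 s=0: VC-HIT | VC [8]
  [3] addr=0x80 blk=8 s=0: VC-HIT | VC [14]
  [4] addr=0xeb blk=14 s=0: VC-HIT | VC [8]
  [5] addr=0x8e blk=8 s=0: VC-HIT | VC [14]
  [6] addr=0x8e blk=8 s=0: L1-HIT | VC [14]
  [7] addr=0x86 blk=8 s=0: L1-HIT | VC [14]
  [8] addr=0x89 blk=8 s=0: L1-HIT | VC [14]
  [9] addr=0xce blk=12 s=0: MISS | VC [14, 8]
  [10] addr=0x24 blk=2 s=0: MISS | VC [14, 8, 12]
  [11] addr=0x8c blk=8 s=0: VC-HIT | VC [14, 2, 12]
  [12] addr=0xc0 blk=12 s=0: VC-HIT | VC [14, 2, 8]

OUTCOME = L1-HIT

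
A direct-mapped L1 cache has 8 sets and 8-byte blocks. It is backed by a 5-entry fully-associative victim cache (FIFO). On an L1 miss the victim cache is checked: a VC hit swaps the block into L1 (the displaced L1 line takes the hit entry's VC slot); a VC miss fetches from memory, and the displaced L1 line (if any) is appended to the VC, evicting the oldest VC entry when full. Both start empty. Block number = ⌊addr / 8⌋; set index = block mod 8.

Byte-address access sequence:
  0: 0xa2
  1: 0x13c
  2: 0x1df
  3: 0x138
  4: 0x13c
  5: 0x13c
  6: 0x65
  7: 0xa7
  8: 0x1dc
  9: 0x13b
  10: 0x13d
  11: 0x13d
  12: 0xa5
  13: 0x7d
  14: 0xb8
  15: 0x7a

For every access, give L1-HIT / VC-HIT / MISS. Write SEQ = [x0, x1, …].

#0 0xa2→b20/s4 MISS; vc=[]
#1 0x13c→b39/s7 MISS; vc=[]
#2 0x1df→b59/s3 MISS; vc=[]
#3 0x138→b39/s7 L1-HIT; vc=[]
#4 0x13c→b39/s7 L1-HIT; vc=[]
#5 0x13c→b39/s7 L1-HIT; vc=[]
#6 0x65→b12/s4 MISS; vc=[20]
#7 0xa7→b20/s4 VC-HIT; vc=[12]
#8 0x1dc→b59/s3 L1-HIT; vc=[12]
#9 0x13b→b39/s7 L1-HIT; vc=[12]
#10 0x13d→b39/s7 L1-HIT; vc=[12]
#11 0x13d→b39/s7 L1-HIT; vc=[12]
#12 0xa5→b20/s4 L1-HIT; vc=[12]
#13 0x7d→b15/s7 MISS; vc=[12,39]
#14 0xb8→b23/s7 MISS; vc=[12,39,15]
#15 0x7a→b15/s7 VC-HIT; vc=[12,39,23]

SEQ = [MISS, MISS, MISS, L1-HIT, L1-HIT, L1-HIT, MISS, VC-HIT, L1-HIT, L1-HIT, L1-HIT, L1-HIT, L1-HIT, MISS, MISS, VC-HIT]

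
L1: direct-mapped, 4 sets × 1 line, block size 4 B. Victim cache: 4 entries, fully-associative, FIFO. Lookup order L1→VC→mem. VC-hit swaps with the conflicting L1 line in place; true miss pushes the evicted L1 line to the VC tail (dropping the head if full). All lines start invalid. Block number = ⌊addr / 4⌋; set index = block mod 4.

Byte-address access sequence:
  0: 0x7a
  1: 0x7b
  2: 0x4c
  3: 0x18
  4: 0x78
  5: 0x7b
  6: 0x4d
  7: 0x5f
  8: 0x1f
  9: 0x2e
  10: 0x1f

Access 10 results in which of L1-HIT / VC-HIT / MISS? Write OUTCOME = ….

OUTCOME = VC-HIT

  [0] addr=0x7a blk=30 s=2: MISS | VC []
  [1] addr=0x7b blk=30 s=2: L1-HIT | VC []
  [2] addr=0x4c blk=19 s=3: MISS | VC []
  [3] addr=0x18 blk=6 s=2: MISS | VC [30]
  [4] addr=0x78 blk=30 s=2: VC-HIT | VC [6]
  [5] addr=0x7b blk=30 s=2: L1-HIT | VC [6]
  [6] addr=0x4d blk=19 s=3: L1-HIT | VC [6]
  [7] addr=0x5f blk=23 s=3: MISS | VC [6, 19]
  [8] addr=0x1f blk=7 s=3: MISS | VC [6, 19, 23]
  [9] addr=0x2e blk=11 s=3: MISS | VC [6, 19, 23, 7]
  [10] addr=0x1f blk=7 s=3: VC-HIT | VC [6, 19, 23, 11]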